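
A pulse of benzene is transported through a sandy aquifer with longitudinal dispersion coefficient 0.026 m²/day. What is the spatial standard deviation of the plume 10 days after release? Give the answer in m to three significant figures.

0.721 m

Dispersive spreading gives a Gaussian with σ² = 2Dt; advection only shifts the center.
σ = √(2 × 0.026 × 10) = 0.721 m.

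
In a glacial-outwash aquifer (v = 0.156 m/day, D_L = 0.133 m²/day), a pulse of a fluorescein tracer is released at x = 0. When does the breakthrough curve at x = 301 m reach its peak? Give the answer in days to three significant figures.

1920 days

For the 1D instantaneous-source solution, setting ∂C/∂t = 0 at fixed x gives v²t² + 2Dt − x² = 0, so t = (√(D² + v²x²) − D)/v².
√(D² + v²x²) = √(0.133² + 0.156² × 301²) = 46.96; v² = 0.024336.
t = (46.96 − 0.133)/0.024336 = 1920 days (vs. the pure-advection estimate x/v = 1930 d).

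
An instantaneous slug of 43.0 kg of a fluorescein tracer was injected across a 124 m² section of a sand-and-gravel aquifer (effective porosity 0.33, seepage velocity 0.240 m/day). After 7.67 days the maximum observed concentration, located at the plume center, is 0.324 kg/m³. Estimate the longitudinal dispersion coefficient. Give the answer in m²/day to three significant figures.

0.109 m²/day

At the plume center C_max = M/(n_e·A·√(4πDt)), so D = M²/(4πt·(n_e·A·C_max)²).
n_e·A·C_max = 0.33 × 124 × 0.324 = 13.26 kg/m.
D = 43.0²/(4π × 7.67 × 13.26²) = 0.109 m²/day.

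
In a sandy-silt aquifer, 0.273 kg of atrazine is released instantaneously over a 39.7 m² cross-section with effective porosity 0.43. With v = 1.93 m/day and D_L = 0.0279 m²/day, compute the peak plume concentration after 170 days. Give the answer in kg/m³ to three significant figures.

The peak of an instantaneous 1D plume sits at x = vt; there the Gaussian factor is 1 and C_max = M/(n_e·A·√(4πDt)), where n_e·A is the pore area the mass is dissolved in.
√(4πDt) = √(4π × 0.0279 × 170) = 7.720 m, so C_max = 0.273/(0.43 × 39.7 × 7.720) = 0.00207 kg/m³.

0.00207 kg/m³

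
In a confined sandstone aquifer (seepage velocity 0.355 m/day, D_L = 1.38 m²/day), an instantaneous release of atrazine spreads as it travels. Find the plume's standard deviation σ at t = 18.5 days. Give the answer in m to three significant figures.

7.15 m

Dispersive spreading gives a Gaussian with σ² = 2Dt; advection only shifts the center.
σ = √(2 × 1.38 × 18.5) = 7.15 m.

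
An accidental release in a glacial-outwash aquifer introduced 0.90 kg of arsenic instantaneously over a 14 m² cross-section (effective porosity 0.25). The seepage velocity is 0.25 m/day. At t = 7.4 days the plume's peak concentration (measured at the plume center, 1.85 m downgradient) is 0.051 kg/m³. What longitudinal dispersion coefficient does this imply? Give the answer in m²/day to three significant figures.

At the plume center C_max = M/(n_e·A·√(4πDt)), so D = M²/(4πt·(n_e·A·C_max)²).
n_e·A·C_max = 0.25 × 14 × 0.051 = 0.1785 kg/m.
D = 0.90²/(4π × 7.4 × 0.1785²) = 0.273 m²/day.

0.273 m²/day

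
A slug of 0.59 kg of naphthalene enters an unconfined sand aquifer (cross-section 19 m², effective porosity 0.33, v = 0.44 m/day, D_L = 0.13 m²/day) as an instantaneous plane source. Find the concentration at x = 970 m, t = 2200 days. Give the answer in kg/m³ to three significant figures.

For an instantaneous plane source, C(x,t) = M/(n_e·A·√(4πDt)) · exp(−(x−vt)²/(4Dt)), with n_e·A the pore (flow) area.
Plume center vt = 0.44 × 2200 = 968 m, so the well at 970 m is 2 m downgradient of the peak.
√(4πDt) = 59.95 m, giving peak height M/(n_e·A·√(4πDt)) = 0.59/(0.33 × 19 × 59.95) = 0.001570 kg/m³.
(x−vt)²/(4Dt) = (2)²/(4 × 0.13 × 2200) = 0.003497; exp(−0.003497) = 0.9965.
C = 0.001570 × 0.9965 = 0.00156 kg/m³.

0.00156 kg/m³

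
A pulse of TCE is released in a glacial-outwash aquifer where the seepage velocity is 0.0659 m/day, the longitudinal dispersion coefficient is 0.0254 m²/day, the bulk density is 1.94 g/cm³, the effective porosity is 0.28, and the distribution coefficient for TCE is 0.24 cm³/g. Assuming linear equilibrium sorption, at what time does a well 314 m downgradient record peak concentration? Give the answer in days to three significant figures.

Retardation factor R = 1 + ρ_b·K_d/n = 1 + 1.94 × 0.24/0.28 = 2.663.
Sorption retards both mechanisms: v_R = v/R = 0.02475 m/day, D_R = D/R = 0.009538 m²/day.
Peak time from v_R²t² + 2D_R t − x² = 0: t = (√(D_R² + v_R²x²) − D_R)/v_R².
√(D_R² + v_R²x²) = √(0.009538² + 0.02475² × 314²) = 7.772; v_R² = 0.0006126.
t = (7.772 − 0.009538)/0.0006126 = 12700 days.

12700 days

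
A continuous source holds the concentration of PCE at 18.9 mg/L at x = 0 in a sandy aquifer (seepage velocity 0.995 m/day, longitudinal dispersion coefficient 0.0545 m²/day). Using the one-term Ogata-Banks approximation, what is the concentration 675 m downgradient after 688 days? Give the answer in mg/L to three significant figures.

For a continuous step input, C/C₀ ≈ ½·erfc((x−vt)/(2√(Dt))).
vt = 0.995 × 688 = 684.56 m and 2√(Dt) = 2√(0.0545 × 688) = 12.25 m.
Argument (x−vt)/(2√(Dt)) = (675 − 684.56)/12.25 = -0.7804; ½·erfc(-0.7804) = 0.8651.
C = 18.9 × 0.8651 = 16.4 mg/L.

16.4 mg/L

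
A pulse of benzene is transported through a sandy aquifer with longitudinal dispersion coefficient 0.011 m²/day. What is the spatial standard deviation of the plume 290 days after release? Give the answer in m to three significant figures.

2.53 m

Dispersive spreading gives a Gaussian with σ² = 2Dt; advection only shifts the center.
σ = √(2 × 0.011 × 290) = 2.53 m.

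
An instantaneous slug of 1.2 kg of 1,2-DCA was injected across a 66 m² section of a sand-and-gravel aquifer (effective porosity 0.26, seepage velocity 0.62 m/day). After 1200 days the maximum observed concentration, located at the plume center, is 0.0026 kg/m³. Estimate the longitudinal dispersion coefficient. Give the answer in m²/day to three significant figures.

0.0480 m²/day

At the plume center C_max = M/(n_e·A·√(4πDt)), so D = M²/(4πt·(n_e·A·C_max)²).
n_e·A·C_max = 0.26 × 66 × 0.0026 = 0.04462 kg/m.
D = 1.2²/(4π × 1200 × 0.04462²) = 0.0480 m²/day.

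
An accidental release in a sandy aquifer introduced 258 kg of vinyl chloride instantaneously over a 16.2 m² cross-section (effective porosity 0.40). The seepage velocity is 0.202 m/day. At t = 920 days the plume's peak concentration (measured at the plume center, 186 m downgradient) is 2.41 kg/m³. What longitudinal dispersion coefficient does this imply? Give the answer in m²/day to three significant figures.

0.0236 m²/day

At the plume center C_max = M/(n_e·A·√(4πDt)), so D = M²/(4πt·(n_e·A·C_max)²).
n_e·A·C_max = 0.40 × 16.2 × 2.41 = 15.62 kg/m.
D = 258²/(4π × 920 × 15.62²) = 0.0236 m²/day.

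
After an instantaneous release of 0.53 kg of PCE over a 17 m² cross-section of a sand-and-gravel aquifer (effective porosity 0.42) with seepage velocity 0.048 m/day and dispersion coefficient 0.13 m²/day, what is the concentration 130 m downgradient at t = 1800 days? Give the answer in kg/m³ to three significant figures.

For an instantaneous plane source, C(x,t) = M/(n_e·A·√(4πDt)) · exp(−(x−vt)²/(4Dt)), with n_e·A the pore (flow) area.
Plume center vt = 0.048 × 1800 = 86.4 m, so the well at 130 m is 43.6 m downgradient of the peak.
√(4πDt) = 54.23 m, giving peak height M/(n_e·A·√(4πDt)) = 0.53/(0.42 × 17 × 54.23) = 0.001369 kg/m³.
(x−vt)²/(4Dt) = (43.6)²/(4 × 0.13 × 1800) = 2.031; exp(−2.031) = 0.1312.
C = 0.001369 × 0.1312 = 0.000180 kg/m³.

0.000180 kg/m³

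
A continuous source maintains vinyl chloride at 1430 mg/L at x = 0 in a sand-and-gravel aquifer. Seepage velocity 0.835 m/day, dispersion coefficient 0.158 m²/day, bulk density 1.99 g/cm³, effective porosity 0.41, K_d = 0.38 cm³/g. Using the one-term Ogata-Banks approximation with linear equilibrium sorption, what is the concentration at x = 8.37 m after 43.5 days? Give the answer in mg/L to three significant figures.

1400 mg/L

Retardation factor R = 1 + ρ_b·K_d/n = 1 + 1.99 × 0.38/0.41 = 2.844.
Sorption retards both mechanisms: v_R = v/R = 0.2936 m/day, D_R = D/R = 0.05556 m²/day.
v_R·t = 0.2936 × 43.5 = 12.7716 m; 2√(D_R t) = 3.109 m; argument = (8.37 − 12.7716)/3.109 = -1.416.
C = C₀ × ½·erfc(-1.416) = 1430 × 0.9774 = 1400 mg/L.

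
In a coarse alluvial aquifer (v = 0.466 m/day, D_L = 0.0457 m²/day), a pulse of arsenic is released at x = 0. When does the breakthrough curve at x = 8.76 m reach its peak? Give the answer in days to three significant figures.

18.6 days

For the 1D instantaneous-source solution, setting ∂C/∂t = 0 at fixed x gives v²t² + 2Dt − x² = 0, so t = (√(D² + v²x²) − D)/v².
√(D² + v²x²) = √(0.0457² + 0.466² × 8.76²) = 4.082; v² = 0.217156.
t = (4.082 − 0.0457)/0.217156 = 18.6 days (vs. the pure-advection estimate x/v = 18.8 d).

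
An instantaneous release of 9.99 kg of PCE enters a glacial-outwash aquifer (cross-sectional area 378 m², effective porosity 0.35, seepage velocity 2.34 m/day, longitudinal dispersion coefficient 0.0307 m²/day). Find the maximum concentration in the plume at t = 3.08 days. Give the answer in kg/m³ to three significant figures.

The peak of an instantaneous 1D plume sits at x = vt; there the Gaussian factor is 1 and C_max = M/(n_e·A·√(4πDt)), where n_e·A is the pore area the mass is dissolved in.
√(4πDt) = √(4π × 0.0307 × 3.08) = 1.090 m, so C_max = 9.99/(0.35 × 378 × 1.090) = 0.0693 kg/m³.

0.0693 kg/m³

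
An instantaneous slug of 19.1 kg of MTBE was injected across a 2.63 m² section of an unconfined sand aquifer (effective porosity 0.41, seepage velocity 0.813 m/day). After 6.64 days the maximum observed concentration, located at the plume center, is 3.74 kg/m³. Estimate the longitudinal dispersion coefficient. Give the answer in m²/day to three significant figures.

0.269 m²/day

At the plume center C_max = M/(n_e·A·√(4πDt)), so D = M²/(4πt·(n_e·A·C_max)²).
n_e·A·C_max = 0.41 × 2.63 × 3.74 = 4.033 kg/m.
D = 19.1²/(4π × 6.64 × 4.033²) = 0.269 m²/day.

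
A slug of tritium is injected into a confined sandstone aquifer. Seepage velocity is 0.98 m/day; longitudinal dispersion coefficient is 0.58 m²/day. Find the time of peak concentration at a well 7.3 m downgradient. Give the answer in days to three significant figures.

6.87 days

For the 1D instantaneous-source solution, setting ∂C/∂t = 0 at fixed x gives v²t² + 2Dt − x² = 0, so t = (√(D² + v²x²) − D)/v².
√(D² + v²x²) = √(0.58² + 0.98² × 7.3²) = 7.177; v² = 0.9604.
t = (7.177 − 0.58)/0.9604 = 6.87 days (vs. the pure-advection estimate x/v = 7.45 d).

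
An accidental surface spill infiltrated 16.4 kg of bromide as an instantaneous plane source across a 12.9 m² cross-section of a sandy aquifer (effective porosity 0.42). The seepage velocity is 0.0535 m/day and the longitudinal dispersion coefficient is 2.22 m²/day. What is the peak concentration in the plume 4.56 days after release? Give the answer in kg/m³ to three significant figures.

The peak of an instantaneous 1D plume sits at x = vt; there the Gaussian factor is 1 and C_max = M/(n_e·A·√(4πDt)), where n_e·A is the pore area the mass is dissolved in.
√(4πDt) = √(4π × 2.22 × 4.56) = 11.28 m, so C_max = 16.4/(0.42 × 12.9 × 11.28) = 0.268 kg/m³.

0.268 kg/m³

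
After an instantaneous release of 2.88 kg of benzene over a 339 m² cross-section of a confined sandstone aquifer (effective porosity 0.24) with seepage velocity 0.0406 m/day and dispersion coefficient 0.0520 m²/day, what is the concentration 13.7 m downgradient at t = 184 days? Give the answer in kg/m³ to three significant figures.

0.00117 kg/m³

For an instantaneous plane source, C(x,t) = M/(n_e·A·√(4πDt)) · exp(−(x−vt)²/(4Dt)), with n_e·A the pore (flow) area.
Plume center vt = 0.0406 × 184 = 7.4704 m, so the well at 13.7 m is 6.2296 m downgradient of the peak.
√(4πDt) = 10.97 m, giving peak height M/(n_e·A·√(4πDt)) = 2.88/(0.24 × 339 × 10.97) = 0.003227 kg/m³.
(x−vt)²/(4Dt) = (6.2296)²/(4 × 0.0520 × 184) = 1.014; exp(−1.014) = 0.3628.
C = 0.003227 × 0.3628 = 0.00117 kg/m³.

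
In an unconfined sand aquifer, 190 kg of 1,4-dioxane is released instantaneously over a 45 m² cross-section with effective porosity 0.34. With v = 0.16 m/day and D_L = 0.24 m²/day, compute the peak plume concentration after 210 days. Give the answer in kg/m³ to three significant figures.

0.493 kg/m³

The peak of an instantaneous 1D plume sits at x = vt; there the Gaussian factor is 1 and C_max = M/(n_e·A·√(4πDt)), where n_e·A is the pore area the mass is dissolved in.
√(4πDt) = √(4π × 0.24 × 210) = 25.17 m, so C_max = 190/(0.34 × 45 × 25.17) = 0.493 kg/m³.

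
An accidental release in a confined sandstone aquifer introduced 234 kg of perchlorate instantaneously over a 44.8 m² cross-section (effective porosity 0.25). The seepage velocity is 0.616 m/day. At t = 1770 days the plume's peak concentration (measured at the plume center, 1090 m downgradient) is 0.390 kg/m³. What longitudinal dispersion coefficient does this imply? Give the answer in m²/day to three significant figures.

0.129 m²/day

At the plume center C_max = M/(n_e·A·√(4πDt)), so D = M²/(4πt·(n_e·A·C_max)²).
n_e·A·C_max = 0.25 × 44.8 × 0.390 = 4.368 kg/m.
D = 234²/(4π × 1770 × 4.368²) = 0.129 m²/day.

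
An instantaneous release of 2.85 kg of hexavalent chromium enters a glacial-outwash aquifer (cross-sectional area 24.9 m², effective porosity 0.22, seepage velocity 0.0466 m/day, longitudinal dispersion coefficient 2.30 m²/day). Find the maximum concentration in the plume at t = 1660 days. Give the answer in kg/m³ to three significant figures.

0.00238 kg/m³

The peak of an instantaneous 1D plume sits at x = vt; there the Gaussian factor is 1 and C_max = M/(n_e·A·√(4πDt)), where n_e·A is the pore area the mass is dissolved in.
√(4πDt) = √(4π × 2.30 × 1660) = 219.0 m, so C_max = 2.85/(0.22 × 24.9 × 219.0) = 0.00238 kg/m³.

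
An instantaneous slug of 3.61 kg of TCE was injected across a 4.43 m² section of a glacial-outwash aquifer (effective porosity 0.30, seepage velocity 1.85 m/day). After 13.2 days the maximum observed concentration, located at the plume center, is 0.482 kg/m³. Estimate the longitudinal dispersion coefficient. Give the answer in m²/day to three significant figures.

0.191 m²/day

At the plume center C_max = M/(n_e·A·√(4πDt)), so D = M²/(4πt·(n_e·A·C_max)²).
n_e·A·C_max = 0.30 × 4.43 × 0.482 = 0.6406 kg/m.
D = 3.61²/(4π × 13.2 × 0.6406²) = 0.191 m²/day.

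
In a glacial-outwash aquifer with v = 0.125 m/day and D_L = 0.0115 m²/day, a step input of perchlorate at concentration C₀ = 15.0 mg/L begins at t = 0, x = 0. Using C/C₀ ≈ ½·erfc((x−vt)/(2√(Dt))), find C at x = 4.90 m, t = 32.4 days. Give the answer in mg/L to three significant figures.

2.44 mg/L

For a continuous step input, C/C₀ ≈ ½·erfc((x−vt)/(2√(Dt))).
vt = 0.125 × 32.4 = 4.05 m and 2√(Dt) = 2√(0.0115 × 32.4) = 1.221 m.
Argument (x−vt)/(2√(Dt)) = (4.90 − 4.05)/1.221 = 0.6962; ½·erfc(0.6962) = 0.1624.
C = 15.0 × 0.1624 = 2.44 mg/L.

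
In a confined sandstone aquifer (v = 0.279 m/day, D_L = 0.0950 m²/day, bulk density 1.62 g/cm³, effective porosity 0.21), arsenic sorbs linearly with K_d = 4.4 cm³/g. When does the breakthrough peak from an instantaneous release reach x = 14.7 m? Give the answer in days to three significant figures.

Retardation factor R = 1 + ρ_b·K_d/n = 1 + 1.62 × 4.4/0.21 = 34.94.
Sorption retards both mechanisms: v_R = v/R = 0.007985 m/day, D_R = D/R = 0.002719 m²/day.
Peak time from v_R²t² + 2D_R t − x² = 0: t = (√(D_R² + v_R²x²) − D_R)/v_R².
√(D_R² + v_R²x²) = √(0.002719² + 0.007985² × 14.7²) = 0.1174; v_R² = 6.376e-05.
t = (0.1174 − 0.002719)/6.376e-05 = 1800 days.

1800 days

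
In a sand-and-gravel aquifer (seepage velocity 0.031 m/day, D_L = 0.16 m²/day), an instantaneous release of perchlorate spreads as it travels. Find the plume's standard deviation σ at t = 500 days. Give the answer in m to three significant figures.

Dispersive spreading gives a Gaussian with σ² = 2Dt; advection only shifts the center.
σ = √(2 × 0.16 × 500) = 12.6 m.

12.6 m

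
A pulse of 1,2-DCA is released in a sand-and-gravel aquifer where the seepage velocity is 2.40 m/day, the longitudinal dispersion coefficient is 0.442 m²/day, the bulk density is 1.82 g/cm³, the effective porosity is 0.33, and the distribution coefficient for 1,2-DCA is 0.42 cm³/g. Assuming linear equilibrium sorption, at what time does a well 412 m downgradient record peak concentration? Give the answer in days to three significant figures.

Retardation factor R = 1 + ρ_b·K_d/n = 1 + 1.82 × 0.42/0.33 = 3.316.
Sorption retards both mechanisms: v_R = v/R = 0.7238 m/day, D_R = D/R = 0.1333 m²/day.
Peak time from v_R²t² + 2D_R t − x² = 0: t = (√(D_R² + v_R²x²) − D_R)/v_R².
√(D_R² + v_R²x²) = √(0.1333² + 0.7238² × 412²) = 298.2; v_R² = 0.5239.
t = (298.2 − 0.1333)/0.5239 = 569 days.

569 days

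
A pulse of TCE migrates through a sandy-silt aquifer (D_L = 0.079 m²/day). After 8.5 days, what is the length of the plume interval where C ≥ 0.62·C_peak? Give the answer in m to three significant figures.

2.27 m

The plume is Gaussian with σ = √(2Dt) = √(2 × 0.079 × 8.5) = 1.159 m.
C/C_peak = exp(−Δx²/(2σ²)) = 0.62 ⇒ Δx = σ·√(−2 ln 0.62) = 1.159 × 0.9778 = 1.133 m.
Width = 2Δx = 2.27 m.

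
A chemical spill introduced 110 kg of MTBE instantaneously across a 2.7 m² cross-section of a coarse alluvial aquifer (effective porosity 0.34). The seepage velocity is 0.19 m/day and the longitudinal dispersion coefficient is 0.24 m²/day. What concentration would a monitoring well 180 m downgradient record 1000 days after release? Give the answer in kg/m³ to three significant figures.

For an instantaneous plane source, C(x,t) = M/(n_e·A·√(4πDt)) · exp(−(x−vt)²/(4Dt)), with n_e·A the pore (flow) area.
Plume center vt = 0.19 × 1000 = 190 m, so the well at 180 m is 10 m upgradient of the peak.
√(4πDt) = 54.92 m, giving peak height M/(n_e·A·√(4πDt)) = 110/(0.34 × 2.7 × 54.92) = 2.182 kg/m³.
(x−vt)²/(4Dt) = (-10)²/(4 × 0.24 × 1000) = 0.1042; exp(−0.1042) = 0.9010.
C = 2.182 × 0.9010 = 1.97 kg/m³.

1.97 kg/m³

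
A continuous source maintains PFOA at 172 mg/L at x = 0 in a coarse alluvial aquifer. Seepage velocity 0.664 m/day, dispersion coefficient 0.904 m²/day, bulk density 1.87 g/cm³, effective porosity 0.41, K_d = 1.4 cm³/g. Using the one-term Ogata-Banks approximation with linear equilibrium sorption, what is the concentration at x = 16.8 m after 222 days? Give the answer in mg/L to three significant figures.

115 mg/L

Retardation factor R = 1 + ρ_b·K_d/n = 1 + 1.87 × 1.4/0.41 = 7.385.
Sorption retards both mechanisms: v_R = v/R = 0.08991 m/day, D_R = D/R = 0.1224 m²/day.
v_R·t = 0.08991 × 222 = 19.96002 m; 2√(D_R t) = 10.43 m; argument = (16.8 − 19.96002)/10.43 = -0.3030.
C = C₀ × ½·erfc(-0.3030) = 172 × 0.6659 = 115 mg/L.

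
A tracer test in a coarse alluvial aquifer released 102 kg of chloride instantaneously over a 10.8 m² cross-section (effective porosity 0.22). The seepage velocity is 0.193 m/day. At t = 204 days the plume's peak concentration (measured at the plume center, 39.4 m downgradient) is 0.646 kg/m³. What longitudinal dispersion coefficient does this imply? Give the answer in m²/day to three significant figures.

1.72 m²/day

At the plume center C_max = M/(n_e·A·√(4πDt)), so D = M²/(4πt·(n_e·A·C_max)²).
n_e·A·C_max = 0.22 × 10.8 × 0.646 = 1.535 kg/m.
D = 102²/(4π × 204 × 1.535²) = 1.72 m²/day.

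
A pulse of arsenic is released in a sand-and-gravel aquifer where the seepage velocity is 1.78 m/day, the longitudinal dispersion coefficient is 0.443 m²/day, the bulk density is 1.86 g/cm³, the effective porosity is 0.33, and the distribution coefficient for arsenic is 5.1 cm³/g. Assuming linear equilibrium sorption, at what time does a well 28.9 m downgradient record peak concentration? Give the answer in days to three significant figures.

Retardation factor R = 1 + ρ_b·K_d/n = 1 + 1.86 × 5.1/0.33 = 29.75.
Sorption retards both mechanisms: v_R = v/R = 0.05983 m/day, D_R = D/R = 0.01489 m²/day.
Peak time from v_R²t² + 2D_R t − x² = 0: t = (√(D_R² + v_R²x²) − D_R)/v_R².
√(D_R² + v_R²x²) = √(0.01489² + 0.05983² × 28.9²) = 1.729; v_R² = 0.003580.
t = (1.729 − 0.01489)/0.003580 = 479 days.

479 days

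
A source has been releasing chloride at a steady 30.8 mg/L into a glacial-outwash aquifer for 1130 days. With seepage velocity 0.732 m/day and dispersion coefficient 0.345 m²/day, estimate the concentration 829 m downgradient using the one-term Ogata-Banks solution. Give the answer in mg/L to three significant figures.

14.6 mg/L

For a continuous step input, C/C₀ ≈ ½·erfc((x−vt)/(2√(Dt))).
vt = 0.732 × 1130 = 827.16 m and 2√(Dt) = 2√(0.345 × 1130) = 39.49 m.
Argument (x−vt)/(2√(Dt)) = (829 − 827.16)/39.49 = 0.04659; ½·erfc(0.04659) = 0.4737.
C = 30.8 × 0.4737 = 14.6 mg/L.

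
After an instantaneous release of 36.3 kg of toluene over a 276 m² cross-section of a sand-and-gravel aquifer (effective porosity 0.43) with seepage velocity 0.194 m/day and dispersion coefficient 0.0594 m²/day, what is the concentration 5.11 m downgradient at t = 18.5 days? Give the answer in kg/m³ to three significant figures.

0.0486 kg/m³

For an instantaneous plane source, C(x,t) = M/(n_e·A·√(4πDt)) · exp(−(x−vt)²/(4Dt)), with n_e·A the pore (flow) area.
Plume center vt = 0.194 × 18.5 = 3.589 m, so the well at 5.11 m is 1.521 m downgradient of the peak.
√(4πDt) = 3.716 m, giving peak height M/(n_e·A·√(4πDt)) = 36.3/(0.43 × 276 × 3.716) = 0.08231 kg/m³.
(x−vt)²/(4Dt) = (1.521)²/(4 × 0.0594 × 18.5) = 0.5263; exp(−0.5263) = 0.5908.
C = 0.08231 × 0.5908 = 0.0486 kg/m³.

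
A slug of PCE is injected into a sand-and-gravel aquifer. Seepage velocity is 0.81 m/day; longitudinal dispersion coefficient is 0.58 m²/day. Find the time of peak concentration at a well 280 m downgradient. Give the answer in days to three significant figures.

345 days

For the 1D instantaneous-source solution, setting ∂C/∂t = 0 at fixed x gives v²t² + 2Dt − x² = 0, so t = (√(D² + v²x²) − D)/v².
√(D² + v²x²) = √(0.58² + 0.81² × 280²) = 226.8; v² = 0.6561.
t = (226.8 − 0.58)/0.6561 = 345 days (vs. the pure-advection estimate x/v = 346 d).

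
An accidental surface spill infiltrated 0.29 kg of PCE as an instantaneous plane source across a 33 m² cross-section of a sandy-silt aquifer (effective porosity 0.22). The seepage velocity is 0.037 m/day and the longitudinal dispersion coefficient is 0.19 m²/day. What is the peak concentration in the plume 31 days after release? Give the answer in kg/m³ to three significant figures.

0.00464 kg/m³

The peak of an instantaneous 1D plume sits at x = vt; there the Gaussian factor is 1 and C_max = M/(n_e·A·√(4πDt)), where n_e·A is the pore area the mass is dissolved in.
√(4πDt) = √(4π × 0.19 × 31) = 8.603 m, so C_max = 0.29/(0.22 × 33 × 8.603) = 0.00464 kg/m³.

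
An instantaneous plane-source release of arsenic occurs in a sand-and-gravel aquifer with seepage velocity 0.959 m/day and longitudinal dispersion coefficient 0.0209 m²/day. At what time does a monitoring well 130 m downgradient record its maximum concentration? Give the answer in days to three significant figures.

136 days

For the 1D instantaneous-source solution, setting ∂C/∂t = 0 at fixed x gives v²t² + 2Dt − x² = 0, so t = (√(D² + v²x²) − D)/v².
√(D² + v²x²) = √(0.0209² + 0.959² × 130²) = 124.7; v² = 0.919681.
t = (124.7 − 0.0209)/0.919681 = 136 days (vs. the pure-advection estimate x/v = 136 d).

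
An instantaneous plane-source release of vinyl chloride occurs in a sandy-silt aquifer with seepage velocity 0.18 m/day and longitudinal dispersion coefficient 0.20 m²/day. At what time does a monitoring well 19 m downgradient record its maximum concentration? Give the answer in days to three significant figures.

For the 1D instantaneous-source solution, setting ∂C/∂t = 0 at fixed x gives v²t² + 2Dt − x² = 0, so t = (√(D² + v²x²) − D)/v².
√(D² + v²x²) = √(0.20² + 0.18² × 19²) = 3.426; v² = 0.0324.
t = (3.426 − 0.20)/0.0324 = 99.6 days (vs. the pure-advection estimate x/v = 106 d).

99.6 days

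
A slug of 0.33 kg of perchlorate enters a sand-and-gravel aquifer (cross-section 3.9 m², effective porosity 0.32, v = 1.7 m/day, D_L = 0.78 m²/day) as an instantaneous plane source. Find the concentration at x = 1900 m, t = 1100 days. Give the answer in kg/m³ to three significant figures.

0.00196 kg/m³

For an instantaneous plane source, C(x,t) = M/(n_e·A·√(4πDt)) · exp(−(x−vt)²/(4Dt)), with n_e·A the pore (flow) area.
Plume center vt = 1.7 × 1100 = 1870 m, so the well at 1900 m is 30 m downgradient of the peak.
√(4πDt) = 103.8 m, giving peak height M/(n_e·A·√(4πDt)) = 0.33/(0.32 × 3.9 × 103.8) = 0.002547 kg/m³.
(x−vt)²/(4Dt) = (30)²/(4 × 0.78 × 1100) = 0.2622; exp(−0.2622) = 0.7694.
C = 0.002547 × 0.7694 = 0.00196 kg/m³.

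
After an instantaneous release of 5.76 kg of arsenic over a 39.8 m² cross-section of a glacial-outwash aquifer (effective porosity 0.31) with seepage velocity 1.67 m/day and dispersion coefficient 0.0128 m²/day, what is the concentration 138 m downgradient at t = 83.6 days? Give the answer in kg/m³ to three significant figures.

0.0694 kg/m³

For an instantaneous plane source, C(x,t) = M/(n_e·A·√(4πDt)) · exp(−(x−vt)²/(4Dt)), with n_e·A the pore (flow) area.
Plume center vt = 1.67 × 83.6 = 139.612 m, so the well at 138 m is 1.612 m upgradient of the peak.
√(4πDt) = 3.667 m, giving peak height M/(n_e·A·√(4πDt)) = 5.76/(0.31 × 39.8 × 3.667) = 0.1273 kg/m³.
(x−vt)²/(4Dt) = (-1.612)²/(4 × 0.0128 × 83.6) = 0.6071; exp(−0.6071) = 0.5449.
C = 0.1273 × 0.5449 = 0.0694 kg/m³.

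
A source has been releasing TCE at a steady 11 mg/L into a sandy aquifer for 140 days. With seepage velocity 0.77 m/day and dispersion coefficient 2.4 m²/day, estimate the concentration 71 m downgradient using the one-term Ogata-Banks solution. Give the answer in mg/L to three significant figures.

For a continuous step input, C/C₀ ≈ ½·erfc((x−vt)/(2√(Dt))).
vt = 0.77 × 140 = 107.8 m and 2√(Dt) = 2√(2.4 × 140) = 36.66 m.
Argument (x−vt)/(2√(Dt)) = (71 − 107.8)/36.66 = -1.004; ½·erfc(-1.004) = 0.9222.
C = 11 × 0.9222 = 10.1 mg/L.

10.1 mg/L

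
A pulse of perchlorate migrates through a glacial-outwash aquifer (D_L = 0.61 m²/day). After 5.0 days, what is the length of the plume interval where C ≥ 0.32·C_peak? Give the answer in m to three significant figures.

The plume is Gaussian with σ = √(2Dt) = √(2 × 0.61 × 5.0) = 2.470 m.
C/C_peak = exp(−Δx²/(2σ²)) = 0.32 ⇒ Δx = σ·√(−2 ln 0.32) = 2.470 × 1.510 = 3.730 m.
Width = 2Δx = 7.46 m.

7.46 m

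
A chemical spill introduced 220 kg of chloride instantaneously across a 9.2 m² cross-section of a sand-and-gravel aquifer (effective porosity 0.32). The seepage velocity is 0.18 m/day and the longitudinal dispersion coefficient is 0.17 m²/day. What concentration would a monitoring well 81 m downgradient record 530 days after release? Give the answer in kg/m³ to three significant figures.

For an instantaneous plane source, C(x,t) = M/(n_e·A·√(4πDt)) · exp(−(x−vt)²/(4Dt)), with n_e·A the pore (flow) area.
Plume center vt = 0.18 × 530 = 95.4 m, so the well at 81 m is 14.4 m upgradient of the peak.
√(4πDt) = 33.65 m, giving peak height M/(n_e·A·√(4πDt)) = 220/(0.32 × 9.2 × 33.65) = 2.221 kg/m³.
(x−vt)²/(4Dt) = (-14.4)²/(4 × 0.17 × 530) = 0.5754; exp(−0.5754) = 0.5625.
C = 2.221 × 0.5625 = 1.25 kg/m³.

1.25 kg/m³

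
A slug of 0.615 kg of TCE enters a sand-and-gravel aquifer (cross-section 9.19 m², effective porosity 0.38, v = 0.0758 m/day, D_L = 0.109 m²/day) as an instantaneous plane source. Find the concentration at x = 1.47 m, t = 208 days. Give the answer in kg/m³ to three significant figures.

For an instantaneous plane source, C(x,t) = M/(n_e·A·√(4πDt)) · exp(−(x−vt)²/(4Dt)), with n_e·A the pore (flow) area.
Plume center vt = 0.0758 × 208 = 15.7664 m, so the well at 1.47 m is 14.2964 m upgradient of the peak.
√(4πDt) = 16.88 m, giving peak height M/(n_e·A·√(4πDt)) = 0.615/(0.38 × 9.19 × 16.88) = 0.01043 kg/m³.
(x−vt)²/(4Dt) = (-14.2964)²/(4 × 0.109 × 208) = 2.254; exp(−2.254) = 0.1050.
C = 0.01043 × 0.1050 = 0.00110 kg/m³.

0.00110 kg/m³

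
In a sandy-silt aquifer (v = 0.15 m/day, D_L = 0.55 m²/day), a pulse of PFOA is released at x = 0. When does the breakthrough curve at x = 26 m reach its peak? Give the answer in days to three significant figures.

151 days

For the 1D instantaneous-source solution, setting ∂C/∂t = 0 at fixed x gives v²t² + 2Dt − x² = 0, so t = (√(D² + v²x²) − D)/v².
√(D² + v²x²) = √(0.55² + 0.15² × 26²) = 3.939; v² = 0.0225.
t = (3.939 − 0.55)/0.0225 = 151 days (vs. the pure-advection estimate x/v = 173 d).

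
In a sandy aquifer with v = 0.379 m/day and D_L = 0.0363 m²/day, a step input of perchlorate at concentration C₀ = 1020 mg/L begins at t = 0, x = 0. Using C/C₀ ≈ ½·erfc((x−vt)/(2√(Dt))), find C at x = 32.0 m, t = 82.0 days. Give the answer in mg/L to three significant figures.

For a continuous step input, C/C₀ ≈ ½·erfc((x−vt)/(2√(Dt))).
vt = 0.379 × 82.0 = 31.078 m and 2√(Dt) = 2√(0.0363 × 82.0) = 3.451 m.
Argument (x−vt)/(2√(Dt)) = (32.0 − 31.078)/3.451 = 0.2672; ½·erfc(0.2672) = 0.3528.
C = 1020 × 0.3528 = 360 mg/L.

360 mg/L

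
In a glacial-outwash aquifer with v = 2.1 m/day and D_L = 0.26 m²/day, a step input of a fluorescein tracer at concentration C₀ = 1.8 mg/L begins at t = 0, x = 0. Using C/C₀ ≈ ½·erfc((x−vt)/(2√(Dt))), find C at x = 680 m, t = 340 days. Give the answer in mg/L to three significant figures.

For a continuous step input, C/C₀ ≈ ½·erfc((x−vt)/(2√(Dt))).
vt = 2.1 × 340 = 714 m and 2√(Dt) = 2√(0.26 × 340) = 18.80 m.
Argument (x−vt)/(2√(Dt)) = (680 − 714)/18.80 = -1.809; ½·erfc(-1.809) = 0.9947.
C = 1.8 × 0.9947 = 1.79 mg/L.

1.79 mg/L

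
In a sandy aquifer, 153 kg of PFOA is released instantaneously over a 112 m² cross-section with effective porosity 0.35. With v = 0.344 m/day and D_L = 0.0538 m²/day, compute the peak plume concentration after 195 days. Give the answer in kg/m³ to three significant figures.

0.340 kg/m³

The peak of an instantaneous 1D plume sits at x = vt; there the Gaussian factor is 1 and C_max = M/(n_e·A·√(4πDt)), where n_e·A is the pore area the mass is dissolved in.
√(4πDt) = √(4π × 0.0538 × 195) = 11.48 m, so C_max = 153/(0.35 × 112 × 11.48) = 0.340 kg/m³.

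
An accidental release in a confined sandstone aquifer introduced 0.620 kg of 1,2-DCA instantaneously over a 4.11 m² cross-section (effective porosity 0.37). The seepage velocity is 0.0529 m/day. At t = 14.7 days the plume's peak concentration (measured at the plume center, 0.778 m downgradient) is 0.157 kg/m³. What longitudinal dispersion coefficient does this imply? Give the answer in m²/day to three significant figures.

0.0365 m²/day

At the plume center C_max = M/(n_e·A·√(4πDt)), so D = M²/(4πt·(n_e·A·C_max)²).
n_e·A·C_max = 0.37 × 4.11 × 0.157 = 0.2387 kg/m.
D = 0.620²/(4π × 14.7 × 0.2387²) = 0.0365 m²/day.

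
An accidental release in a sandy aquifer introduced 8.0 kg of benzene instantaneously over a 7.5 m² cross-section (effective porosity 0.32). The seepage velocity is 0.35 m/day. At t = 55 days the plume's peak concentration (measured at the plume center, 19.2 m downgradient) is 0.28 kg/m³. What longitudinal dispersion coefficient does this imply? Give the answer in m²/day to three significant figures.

0.205 m²/day

At the plume center C_max = M/(n_e·A·√(4πDt)), so D = M²/(4πt·(n_e·A·C_max)²).
n_e·A·C_max = 0.32 × 7.5 × 0.28 = 0.6720 kg/m.
D = 8.0²/(4π × 55 × 0.6720²) = 0.205 m²/day.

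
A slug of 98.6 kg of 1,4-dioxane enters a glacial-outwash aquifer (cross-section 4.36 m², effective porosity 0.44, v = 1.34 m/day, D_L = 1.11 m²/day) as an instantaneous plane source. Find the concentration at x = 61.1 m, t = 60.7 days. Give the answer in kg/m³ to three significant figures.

0.386 kg/m³

For an instantaneous plane source, C(x,t) = M/(n_e·A·√(4πDt)) · exp(−(x−vt)²/(4Dt)), with n_e·A the pore (flow) area.
Plume center vt = 1.34 × 60.7 = 81.338 m, so the well at 61.1 m is 20.238 m upgradient of the peak.
√(4πDt) = 29.10 m, giving peak height M/(n_e·A·√(4πDt)) = 98.6/(0.44 × 4.36 × 29.10) = 1.766 kg/m³.
(x−vt)²/(4Dt) = (-20.238)²/(4 × 1.11 × 60.7) = 1.520; exp(−1.520) = 0.2187.
C = 1.766 × 0.2187 = 0.386 kg/m³.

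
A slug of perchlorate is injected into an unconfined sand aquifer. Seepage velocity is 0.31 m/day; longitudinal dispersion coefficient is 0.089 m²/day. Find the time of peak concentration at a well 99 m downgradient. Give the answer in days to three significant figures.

318 days

For the 1D instantaneous-source solution, setting ∂C/∂t = 0 at fixed x gives v²t² + 2Dt − x² = 0, so t = (√(D² + v²x²) − D)/v².
√(D² + v²x²) = √(0.089² + 0.31² × 99²) = 30.69; v² = 0.0961.
t = (30.69 − 0.089)/0.0961 = 318 days (vs. the pure-advection estimate x/v = 319 d).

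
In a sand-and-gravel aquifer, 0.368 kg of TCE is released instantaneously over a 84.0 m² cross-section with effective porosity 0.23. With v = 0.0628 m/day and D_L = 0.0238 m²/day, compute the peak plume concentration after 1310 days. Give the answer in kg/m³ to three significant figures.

The peak of an instantaneous 1D plume sits at x = vt; there the Gaussian factor is 1 and C_max = M/(n_e·A·√(4πDt)), where n_e·A is the pore area the mass is dissolved in.
√(4πDt) = √(4π × 0.0238 × 1310) = 19.79 m, so C_max = 0.368/(0.23 × 84.0 × 19.79) = 0.000962 kg/m³.

0.000962 kg/m³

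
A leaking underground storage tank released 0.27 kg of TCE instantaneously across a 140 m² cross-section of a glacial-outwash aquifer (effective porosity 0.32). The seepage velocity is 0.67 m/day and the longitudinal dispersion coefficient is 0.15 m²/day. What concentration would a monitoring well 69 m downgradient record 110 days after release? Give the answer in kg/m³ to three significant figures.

0.000299 kg/m³

For an instantaneous plane source, C(x,t) = M/(n_e·A·√(4πDt)) · exp(−(x−vt)²/(4Dt)), with n_e·A the pore (flow) area.
Plume center vt = 0.67 × 110 = 73.7 m, so the well at 69 m is 4.7 m upgradient of the peak.
√(4πDt) = 14.40 m, giving peak height M/(n_e·A·√(4πDt)) = 0.27/(0.32 × 140 × 14.40) = 0.0004185 kg/m³.
(x−vt)²/(4Dt) = (-4.7)²/(4 × 0.15 × 110) = 0.3347; exp(−0.3347) = 0.7156.
C = 0.0004185 × 0.7156 = 0.000299 kg/m³.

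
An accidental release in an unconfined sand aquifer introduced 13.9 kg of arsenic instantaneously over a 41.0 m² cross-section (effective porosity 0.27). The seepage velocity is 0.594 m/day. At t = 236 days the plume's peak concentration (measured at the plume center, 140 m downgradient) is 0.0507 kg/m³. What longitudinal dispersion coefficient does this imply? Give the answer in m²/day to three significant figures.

0.207 m²/day

At the plume center C_max = M/(n_e·A·√(4πDt)), so D = M²/(4πt·(n_e·A·C_max)²).
n_e·A·C_max = 0.27 × 41.0 × 0.0507 = 0.5612 kg/m.
D = 13.9²/(4π × 236 × 0.5612²) = 0.207 m²/day.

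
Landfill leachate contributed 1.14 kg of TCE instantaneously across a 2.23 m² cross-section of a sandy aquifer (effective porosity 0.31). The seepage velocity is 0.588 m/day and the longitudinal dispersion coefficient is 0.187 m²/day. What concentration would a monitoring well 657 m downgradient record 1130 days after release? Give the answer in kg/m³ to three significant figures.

0.0300 kg/m³

For an instantaneous plane source, C(x,t) = M/(n_e·A·√(4πDt)) · exp(−(x−vt)²/(4Dt)), with n_e·A the pore (flow) area.
Plume center vt = 0.588 × 1130 = 664.44 m, so the well at 657 m is 7.44 m upgradient of the peak.
√(4πDt) = 51.53 m, giving peak height M/(n_e·A·√(4πDt)) = 1.14/(0.31 × 2.23 × 51.53) = 0.03200 kg/m³.
(x−vt)²/(4Dt) = (-7.44)²/(4 × 0.187 × 1130) = 0.06549; exp(−0.06549) = 0.9366.
C = 0.03200 × 0.9366 = 0.0300 kg/m³.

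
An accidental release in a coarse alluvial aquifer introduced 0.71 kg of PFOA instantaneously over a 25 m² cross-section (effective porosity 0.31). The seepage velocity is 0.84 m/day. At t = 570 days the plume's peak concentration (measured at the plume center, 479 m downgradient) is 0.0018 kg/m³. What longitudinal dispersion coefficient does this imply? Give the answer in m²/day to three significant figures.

0.362 m²/day

At the plume center C_max = M/(n_e·A·√(4πDt)), so D = M²/(4πt·(n_e·A·C_max)²).
n_e·A·C_max = 0.31 × 25 × 0.0018 = 0.01395 kg/m.
D = 0.71²/(4π × 570 × 0.01395²) = 0.362 m²/day.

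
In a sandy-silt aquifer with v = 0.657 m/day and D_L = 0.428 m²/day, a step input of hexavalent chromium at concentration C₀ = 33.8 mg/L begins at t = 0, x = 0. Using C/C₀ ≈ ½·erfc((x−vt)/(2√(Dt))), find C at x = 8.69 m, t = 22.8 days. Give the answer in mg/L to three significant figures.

31.2 mg/L

For a continuous step input, C/C₀ ≈ ½·erfc((x−vt)/(2√(Dt))).
vt = 0.657 × 22.8 = 14.9796 m and 2√(Dt) = 2√(0.428 × 22.8) = 6.248 m.
Argument (x−vt)/(2√(Dt)) = (8.69 − 14.9796)/6.248 = -1.007; ½·erfc(-1.007) = 0.9228.
C = 33.8 × 0.9228 = 31.2 mg/L.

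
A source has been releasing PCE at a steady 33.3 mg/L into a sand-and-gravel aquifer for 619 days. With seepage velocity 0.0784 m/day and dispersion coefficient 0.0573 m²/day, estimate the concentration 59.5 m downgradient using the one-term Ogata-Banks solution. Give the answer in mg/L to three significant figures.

3.21 mg/L

For a continuous step input, C/C₀ ≈ ½·erfc((x−vt)/(2√(Dt))).
vt = 0.0784 × 619 = 48.5296 m and 2√(Dt) = 2√(0.0573 × 619) = 11.91 m.
Argument (x−vt)/(2√(Dt)) = (59.5 − 48.5296)/11.91 = 0.9211; ½·erfc(0.9211) = 0.09635.
C = 33.3 × 0.09635 = 3.21 mg/L.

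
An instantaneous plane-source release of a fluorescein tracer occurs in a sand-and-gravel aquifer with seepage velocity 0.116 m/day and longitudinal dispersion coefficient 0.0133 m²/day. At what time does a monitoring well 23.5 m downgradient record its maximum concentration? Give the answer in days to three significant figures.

202 days

For the 1D instantaneous-source solution, setting ∂C/∂t = 0 at fixed x gives v²t² + 2Dt − x² = 0, so t = (√(D² + v²x²) − D)/v².
√(D² + v²x²) = √(0.0133² + 0.116² × 23.5²) = 2.726; v² = 0.013456.
t = (2.726 − 0.0133)/0.013456 = 202 days (vs. the pure-advection estimate x/v = 203 d).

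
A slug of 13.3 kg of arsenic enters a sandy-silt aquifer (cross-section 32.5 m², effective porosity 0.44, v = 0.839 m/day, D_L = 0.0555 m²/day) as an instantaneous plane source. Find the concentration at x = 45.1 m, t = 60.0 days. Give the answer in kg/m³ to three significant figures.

0.0183 kg/m³

For an instantaneous plane source, C(x,t) = M/(n_e·A·√(4πDt)) · exp(−(x−vt)²/(4Dt)), with n_e·A the pore (flow) area.
Plume center vt = 0.839 × 60.0 = 50.34 m, so the well at 45.1 m is 5.24 m upgradient of the peak.
√(4πDt) = 6.469 m, giving peak height M/(n_e·A·√(4πDt)) = 13.3/(0.44 × 32.5 × 6.469) = 0.1438 kg/m³.
(x−vt)²/(4Dt) = (-5.24)²/(4 × 0.0555 × 60.0) = 2.061; exp(−2.061) = 0.1273.
C = 0.1438 × 0.1273 = 0.0183 kg/m³.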